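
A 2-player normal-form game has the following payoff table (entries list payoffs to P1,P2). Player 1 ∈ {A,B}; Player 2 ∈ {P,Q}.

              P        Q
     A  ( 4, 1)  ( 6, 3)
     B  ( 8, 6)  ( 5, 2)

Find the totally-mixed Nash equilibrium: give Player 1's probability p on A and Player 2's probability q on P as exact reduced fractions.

P1 indiff ⇒ q·4+(1-q)·6 = q·8+(1-q)·5 ⇒ q(-4) = (1-q)(-1) ⇒ q = 1/5
P2 indiff ⇒ p·1+(1-p)·6 = p·3+(1-p)·2 ⇒ p(-2) = (1-p)(-4) ⇒ p = 2/3

(p,q) = (2/3, 1/5)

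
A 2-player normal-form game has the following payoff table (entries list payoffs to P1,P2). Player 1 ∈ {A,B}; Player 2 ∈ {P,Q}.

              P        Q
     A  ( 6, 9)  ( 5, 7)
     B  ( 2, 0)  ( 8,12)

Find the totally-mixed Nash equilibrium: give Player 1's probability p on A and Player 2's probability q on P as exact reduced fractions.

P1 indiff ⇒ q·6+(1-q)·5 = q·2+(1-q)·8 ⇒ q(4) = (1-q)(3) ⇒ q = 3/7
P2 indiff ⇒ p·9+(1-p)·0 = p·7+(1-p)·12 ⇒ p(2) = (1-p)(12) ⇒ p = 6/7

(p,q) = (6/7, 3/7)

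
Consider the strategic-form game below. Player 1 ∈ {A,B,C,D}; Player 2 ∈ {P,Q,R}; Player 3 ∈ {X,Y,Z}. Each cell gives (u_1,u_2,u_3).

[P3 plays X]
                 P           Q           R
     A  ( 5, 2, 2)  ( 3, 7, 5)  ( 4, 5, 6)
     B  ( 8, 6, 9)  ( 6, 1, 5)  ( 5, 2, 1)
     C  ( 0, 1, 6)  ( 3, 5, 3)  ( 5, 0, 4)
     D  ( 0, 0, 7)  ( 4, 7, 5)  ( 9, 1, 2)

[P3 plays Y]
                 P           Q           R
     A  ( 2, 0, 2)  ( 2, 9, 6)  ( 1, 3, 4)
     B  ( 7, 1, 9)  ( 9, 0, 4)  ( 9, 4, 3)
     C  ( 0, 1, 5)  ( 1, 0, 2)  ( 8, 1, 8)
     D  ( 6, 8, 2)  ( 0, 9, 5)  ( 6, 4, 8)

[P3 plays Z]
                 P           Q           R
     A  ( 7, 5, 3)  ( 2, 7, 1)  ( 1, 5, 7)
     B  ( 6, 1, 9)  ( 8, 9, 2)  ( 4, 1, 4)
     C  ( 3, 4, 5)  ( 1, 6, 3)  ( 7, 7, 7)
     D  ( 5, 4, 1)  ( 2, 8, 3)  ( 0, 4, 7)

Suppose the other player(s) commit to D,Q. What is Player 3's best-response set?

u_3(X vs D,Q) = 5
u_3(Y vs D,Q) = 5
u_3(Z vs D,Q) = 3
max payoff 5 at {X,Y}

argmax u_3 = {X,Y}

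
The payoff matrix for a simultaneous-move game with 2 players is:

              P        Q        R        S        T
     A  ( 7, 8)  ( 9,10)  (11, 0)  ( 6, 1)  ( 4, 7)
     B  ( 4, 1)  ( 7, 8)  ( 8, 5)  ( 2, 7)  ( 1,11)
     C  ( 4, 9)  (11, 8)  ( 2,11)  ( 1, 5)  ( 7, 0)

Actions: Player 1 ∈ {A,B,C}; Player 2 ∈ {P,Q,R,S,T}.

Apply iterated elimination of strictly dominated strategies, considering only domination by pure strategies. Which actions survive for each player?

P1 drop B (A beats it: P:7>4 Q:9>7 R:11>8 S:6>2 T:4>1)
P2 drop S (P beats it: A:8>1 C:9>5)
P2 drop T (P beats it: A:8>7 C:9>0)
P1→{A,C} P2→{P,Q,R}

IESDS → P1:{A,C} P2:{P,Q,R}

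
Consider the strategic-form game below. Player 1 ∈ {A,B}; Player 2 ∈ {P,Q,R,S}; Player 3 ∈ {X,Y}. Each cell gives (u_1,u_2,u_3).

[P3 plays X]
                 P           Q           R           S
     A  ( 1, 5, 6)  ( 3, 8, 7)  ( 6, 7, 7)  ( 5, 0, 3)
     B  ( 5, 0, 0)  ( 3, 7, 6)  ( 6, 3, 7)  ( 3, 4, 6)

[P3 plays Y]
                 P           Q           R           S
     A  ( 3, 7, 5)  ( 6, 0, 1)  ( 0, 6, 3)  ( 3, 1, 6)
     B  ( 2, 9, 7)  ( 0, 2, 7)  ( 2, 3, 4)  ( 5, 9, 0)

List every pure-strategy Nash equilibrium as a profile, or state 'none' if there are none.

(A,P,X): not NE [P1→B gives 5>1; P2→Q gives 8>5]
(A,P,Y): not NE [P3→X gives 6>5]
(A,Q,X): NE
(A,Q,Y): not NE [P2→P gives 7>0; P3→X gives 7>1]
(A,R,X): not NE [P2→Q gives 8>7]
(A,R,Y): not NE [P1→B gives 2>0; P2→P gives 7>6; P3→X gives 7>3]
(A,S,X): not NE [P2→Q gives 8>0; P3→Y gives 6>3]
(A,S,Y): not NE [P1→B gives 5>3; P2→P gives 7>1]
(B,P,X): not NE [P2→Q gives 7>0; P3→Y gives 7>0]
(B,P,Y): not NE [P1→A gives 3>2]
(B,Q,X): not NE [P3→Y gives 7>6]
(B,Q,Y): not NE [P1→A gives 6>0; P2→S gives 9>2]
(B,R,X): not NE [P2→Q gives 7>3]
(B,R,Y): not NE [P2→S gives 9>3; P3→X gives 7>4]
(B,S,X): not NE [P1→A gives 5>3; P2→Q gives 7>4]
(B,S,Y): not NE [P3→X gives 6>0]

NE set: (A,Q,X)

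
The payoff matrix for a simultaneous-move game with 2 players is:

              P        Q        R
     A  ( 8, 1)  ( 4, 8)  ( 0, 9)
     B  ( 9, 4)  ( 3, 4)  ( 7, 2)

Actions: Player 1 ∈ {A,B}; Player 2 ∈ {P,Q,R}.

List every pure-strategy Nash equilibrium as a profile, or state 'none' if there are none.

PSNE = {(B,P)}

(A,P): not NE [P1→B gives 9>8; P2→R gives 9>1]
(A,Q): not NE [P2→R gives 9>8]
(A,R): not NE [P1→B gives 7>0]
(B,P): NE
(B,Q): not NE [P1→A gives 4>3]
(B,R): not NE [P2→Q gives 4>2]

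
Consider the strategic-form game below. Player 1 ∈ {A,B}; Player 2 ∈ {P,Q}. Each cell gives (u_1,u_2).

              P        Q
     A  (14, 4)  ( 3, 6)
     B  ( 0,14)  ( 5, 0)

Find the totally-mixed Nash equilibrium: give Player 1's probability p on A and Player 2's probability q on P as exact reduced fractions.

P1 indiff ⇒ q·14+(1-q)·3 = q·0+(1-q)·5 ⇒ q(14) = (1-q)(2) ⇒ q = 1/8
P2 indiff ⇒ p·4+(1-p)·14 = p·6+(1-p)·0 ⇒ p(-2) = (1-p)(-14) ⇒ p = 7/8

(p,q) = (7/8, 1/8)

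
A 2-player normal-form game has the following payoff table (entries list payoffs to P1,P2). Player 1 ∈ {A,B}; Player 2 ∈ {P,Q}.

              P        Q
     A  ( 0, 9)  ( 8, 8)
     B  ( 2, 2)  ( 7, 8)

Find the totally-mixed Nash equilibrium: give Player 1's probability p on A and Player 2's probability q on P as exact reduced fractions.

P1 indiff ⇒ q·0+(1-q)·8 = q·2+(1-q)·7 ⇒ q(-2) = (1-q)(-1) ⇒ q = 1/3
P2 indiff ⇒ p·9+(1-p)·2 = p·8+(1-p)·8 ⇒ p(1) = (1-p)(6) ⇒ p = 6/7

P1 mixes 6/7 on A; P2 mixes 1/3 on P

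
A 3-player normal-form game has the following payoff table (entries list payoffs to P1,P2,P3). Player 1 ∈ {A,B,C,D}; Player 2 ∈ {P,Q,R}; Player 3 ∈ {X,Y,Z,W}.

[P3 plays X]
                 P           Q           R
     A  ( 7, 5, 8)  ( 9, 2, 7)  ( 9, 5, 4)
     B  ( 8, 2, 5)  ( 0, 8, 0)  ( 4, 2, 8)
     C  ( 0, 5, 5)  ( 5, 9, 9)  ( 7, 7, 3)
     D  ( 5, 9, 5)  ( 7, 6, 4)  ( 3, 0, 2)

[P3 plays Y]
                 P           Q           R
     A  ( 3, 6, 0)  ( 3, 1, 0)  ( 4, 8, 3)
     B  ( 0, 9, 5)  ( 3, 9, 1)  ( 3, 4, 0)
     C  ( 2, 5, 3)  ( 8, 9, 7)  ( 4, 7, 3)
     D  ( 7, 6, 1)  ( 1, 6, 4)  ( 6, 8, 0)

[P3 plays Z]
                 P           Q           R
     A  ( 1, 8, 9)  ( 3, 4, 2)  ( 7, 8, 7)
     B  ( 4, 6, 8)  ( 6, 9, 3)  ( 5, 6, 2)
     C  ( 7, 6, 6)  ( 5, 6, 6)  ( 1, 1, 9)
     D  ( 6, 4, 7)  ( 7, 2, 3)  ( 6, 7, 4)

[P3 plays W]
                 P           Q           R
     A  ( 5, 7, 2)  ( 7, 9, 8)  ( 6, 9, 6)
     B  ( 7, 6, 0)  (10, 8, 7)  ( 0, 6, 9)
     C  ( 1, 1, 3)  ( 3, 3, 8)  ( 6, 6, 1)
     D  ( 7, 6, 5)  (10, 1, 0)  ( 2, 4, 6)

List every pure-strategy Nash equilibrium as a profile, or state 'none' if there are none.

NE set: (A,R,Z), (B,Q,W), (C,P,Z)

(A,P,X): not NE [P1→B gives 8>7; P3→Z gives 9>8]
(A,P,Y): not NE [P1→D gives 7>3; P2→R gives 8>6; P3→Z gives 9>0]
(A,P,Z): not NE [P1→C gives 7>1]
(A,P,W): not NE [P1→D gives 7>5; P2→R gives 9>7; P3→Z gives 9>2]
(A,Q,X): not NE [P2→R gives 5>2; P3→W gives 8>7]
(A,Q,Y): not NE [P1→C gives 8>3; P2→R gives 8>1; P3→W gives 8>0]
(A,Q,Z): not NE [P1→D gives 7>3; P2→R gives 8>4; P3→W gives 8>2]
(A,Q,W): not NE [P1→D gives 10>7]
(A,R,X): not NE [P3→Z gives 7>4]
(A,R,Y): not NE [P1→D gives 6>4; P3→Z gives 7>3]
(A,R,Z): NE
(A,R,W): not NE [P3→Z gives 7>6]
(B,P,X): not NE [P2→Q gives 8>2; P3→Z gives 8>5]
(B,P,Y): not NE [P1→D gives 7>0; P3→Z gives 8>5]
(B,P,Z): not NE [P1→C gives 7>4; P2→Q gives 9>6]
(B,P,W): not NE [P2→Q gives 8>6; P3→Z gives 8>0]
(B,Q,X): not NE [P1→A gives 9>0; P3→W gives 7>0]
(B,Q,Y): not NE [P1→C gives 8>3; P3→W gives 7>1]
(B,Q,Z): not NE [P1→D gives 7>6; P3→W gives 7>3]
(B,Q,W): NE
(B,R,X): not NE [P1→A gives 9>4; P2→Q gives 8>2; P3→W gives 9>8]
(B,R,Y): not NE [P1→D gives 6>3; P2→Q gives 9>4; P3→W gives 9>0]
(B,R,Z): not NE [P1→A gives 7>5; P2→Q gives 9>6; P3→W gives 9>2]
(B,R,W): not NE [P1→C gives 6>0; P2→Q gives 8>6]
(C,P,X): not NE [P1→B gives 8>0; P2→Q gives 9>5; P3→Z gives 6>5]
(C,P,Y): not NE [P1→D gives 7>2; P2→Q gives 9>5; P3→Z gives 6>3]
(C,P,Z): NE
(C,P,W): not NE [P1→D gives 7>1; P2→R gives 6>1; P3→Z gives 6>3]
(C,Q,X): not NE [P1→A gives 9>5]
(C,Q,Y): not NE [P3→X gives 9>7]
(C,Q,Z): not NE [P1→D gives 7>5; P3→X gives 9>6]
(C,Q,W): not NE [P1→D gives 10>3; P2→R gives 6>3; P3→X gives 9>8]
(C,R,X): not NE [P1→A gives 9>7; P2→Q gives 9>7; P3→Z gives 9>3]
(C,R,Y): not NE [P1→D gives 6>4; P2→Q gives 9>7; P3→Z gives 9>3]
(C,R,Z): not NE [P1→A gives 7>1; P2→Q gives 6>1]
(C,R,W): not NE [P3→Z gives 9>1]
(D,P,X): not NE [P1→B gives 8>5; P3→Z gives 7>5]
(D,P,Y): not NE [P2→R gives 8>6; P3→Z gives 7>1]
(D,P,Z): not NE [P1→C gives 7>6; P2→R gives 7>4]
(D,P,W): not NE [P3→Z gives 7>5]
(D,Q,X): not NE [P1→A gives 9>7; P2→P gives 9>6]
(D,Q,Y): not NE [P1→C gives 8>1; P2→R gives 8>6]
(D,Q,Z): not NE [P2→R gives 7>2; P3→Y gives 4>3]
(D,Q,W): not NE [P2→P gives 6>1; P3→Y gives 4>0]
(D,R,X): not NE [P1→A gives 9>3; P2→P gives 9>0; P3→W gives 6>2]
(D,R,Y): not NE [P3→W gives 6>0]
(D,R,Z): not NE [P1→A gives 7>6; P3→W gives 6>4]
(D,R,W): not NE [P1→C gives 6>2; P2→P gives 6>4]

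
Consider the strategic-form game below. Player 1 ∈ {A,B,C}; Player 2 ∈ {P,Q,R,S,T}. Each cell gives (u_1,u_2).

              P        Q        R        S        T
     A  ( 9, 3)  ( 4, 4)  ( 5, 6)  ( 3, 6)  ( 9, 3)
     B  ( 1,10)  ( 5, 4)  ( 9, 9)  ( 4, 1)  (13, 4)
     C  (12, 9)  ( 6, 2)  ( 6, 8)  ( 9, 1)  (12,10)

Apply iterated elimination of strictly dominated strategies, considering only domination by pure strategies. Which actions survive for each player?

IESDS → P1:{B,C} P2:{P,T}

P1 drop A (C beats it: P:12>9 Q:6>4 R:6>5 S:9>3 T:12>9)
P2 drop Q (P beats it: B:10>4 C:9>2)
P2 drop R (P beats it: B:10>9 C:9>8)
P2 drop S (P beats it: B:10>1 C:9>1)
P1→{B,C} P2→{P,T}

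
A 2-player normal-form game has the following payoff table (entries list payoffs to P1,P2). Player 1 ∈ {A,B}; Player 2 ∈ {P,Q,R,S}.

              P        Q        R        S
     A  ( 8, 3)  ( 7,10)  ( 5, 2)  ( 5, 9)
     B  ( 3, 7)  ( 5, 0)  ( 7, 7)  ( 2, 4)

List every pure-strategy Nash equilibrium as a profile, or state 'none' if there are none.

Nash profiles: (A,Q), (B,R)

(A,P): not NE [P2→Q gives 10>3]
(A,Q): NE
(A,R): not NE [P1→B gives 7>5; P2→Q gives 10>2]
(A,S): not NE [P2→Q gives 10>9]
(B,P): not NE [P1→A gives 8>3]
(B,Q): not NE [P1→A gives 7>5; P2→R gives 7>0]
(B,R): NE
(B,S): not NE [P1→A gives 5>2; P2→R gives 7>4]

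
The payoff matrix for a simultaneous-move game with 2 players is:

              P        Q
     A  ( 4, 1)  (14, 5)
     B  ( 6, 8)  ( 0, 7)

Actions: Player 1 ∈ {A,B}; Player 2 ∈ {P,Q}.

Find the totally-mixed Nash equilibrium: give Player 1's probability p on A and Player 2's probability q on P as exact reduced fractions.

P1 mixes 1/5 on A; P2 mixes 7/8 on P

P1 indiff ⇒ q·4+(1-q)·14 = q·6+(1-q)·0 ⇒ q(-2) = (1-q)(-14) ⇒ q = 7/8
P2 indiff ⇒ p·1+(1-p)·8 = p·5+(1-p)·7 ⇒ p(-4) = (1-p)(-1) ⇒ p = 1/5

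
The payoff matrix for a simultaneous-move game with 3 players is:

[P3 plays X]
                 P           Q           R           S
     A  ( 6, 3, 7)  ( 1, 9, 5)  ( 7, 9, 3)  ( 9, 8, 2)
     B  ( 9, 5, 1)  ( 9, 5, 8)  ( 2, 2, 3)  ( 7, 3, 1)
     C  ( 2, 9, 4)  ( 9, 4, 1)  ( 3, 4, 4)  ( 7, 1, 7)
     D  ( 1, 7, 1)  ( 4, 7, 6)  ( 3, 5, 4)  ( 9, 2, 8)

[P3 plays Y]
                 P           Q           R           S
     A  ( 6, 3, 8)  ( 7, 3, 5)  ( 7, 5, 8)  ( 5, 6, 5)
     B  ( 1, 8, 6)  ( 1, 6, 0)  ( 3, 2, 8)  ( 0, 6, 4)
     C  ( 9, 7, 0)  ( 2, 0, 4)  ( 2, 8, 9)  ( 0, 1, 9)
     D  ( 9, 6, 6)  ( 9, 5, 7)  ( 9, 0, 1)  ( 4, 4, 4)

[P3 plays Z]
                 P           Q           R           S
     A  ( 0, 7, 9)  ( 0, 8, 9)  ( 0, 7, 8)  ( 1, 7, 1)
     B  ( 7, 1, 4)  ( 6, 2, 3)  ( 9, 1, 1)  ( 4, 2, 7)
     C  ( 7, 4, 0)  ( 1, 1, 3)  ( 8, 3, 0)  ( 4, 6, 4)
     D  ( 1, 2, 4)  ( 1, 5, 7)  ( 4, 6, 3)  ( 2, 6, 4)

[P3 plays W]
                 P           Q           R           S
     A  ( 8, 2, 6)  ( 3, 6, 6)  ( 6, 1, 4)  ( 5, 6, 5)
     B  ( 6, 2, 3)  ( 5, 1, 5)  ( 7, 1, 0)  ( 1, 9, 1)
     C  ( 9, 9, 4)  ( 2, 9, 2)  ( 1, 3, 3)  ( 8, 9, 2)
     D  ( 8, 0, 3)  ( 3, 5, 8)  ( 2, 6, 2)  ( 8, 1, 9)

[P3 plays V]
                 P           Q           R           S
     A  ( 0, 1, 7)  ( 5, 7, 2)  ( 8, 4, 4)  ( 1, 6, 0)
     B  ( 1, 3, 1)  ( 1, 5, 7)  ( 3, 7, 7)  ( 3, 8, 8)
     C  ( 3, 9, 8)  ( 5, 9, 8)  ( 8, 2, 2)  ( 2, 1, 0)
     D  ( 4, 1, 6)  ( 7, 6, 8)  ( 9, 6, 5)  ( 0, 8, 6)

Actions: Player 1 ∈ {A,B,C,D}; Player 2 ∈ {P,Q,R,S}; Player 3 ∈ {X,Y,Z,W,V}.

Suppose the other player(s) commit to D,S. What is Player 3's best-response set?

argmax u_3 = {W}

u_3(X vs D,S) = 8
u_3(Y vs D,S) = 4
u_3(Z vs D,S) = 4
u_3(W vs D,S) = 9
u_3(V vs D,S) = 6
max payoff 9 at {W}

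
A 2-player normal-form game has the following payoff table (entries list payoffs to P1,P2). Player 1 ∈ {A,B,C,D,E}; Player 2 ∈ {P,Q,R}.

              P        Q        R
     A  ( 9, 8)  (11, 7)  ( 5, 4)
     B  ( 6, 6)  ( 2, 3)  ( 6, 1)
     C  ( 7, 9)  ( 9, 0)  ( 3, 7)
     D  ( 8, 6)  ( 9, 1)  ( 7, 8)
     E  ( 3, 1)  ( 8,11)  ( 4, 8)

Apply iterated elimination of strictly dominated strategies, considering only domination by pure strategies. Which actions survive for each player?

Survivors P1:{A,D} P2:{P,R}

P1 drop B (D beats it: P:8>6 Q:9>2 R:7>6)
P1 drop C (A beats it: P:9>7 Q:11>9 R:5>3)
P1 drop E (A beats it: P:9>3 Q:11>8 R:5>4)
P2 drop Q (P beats it: A:8>7 D:6>1)
P1→{A,D} P2→{P,R}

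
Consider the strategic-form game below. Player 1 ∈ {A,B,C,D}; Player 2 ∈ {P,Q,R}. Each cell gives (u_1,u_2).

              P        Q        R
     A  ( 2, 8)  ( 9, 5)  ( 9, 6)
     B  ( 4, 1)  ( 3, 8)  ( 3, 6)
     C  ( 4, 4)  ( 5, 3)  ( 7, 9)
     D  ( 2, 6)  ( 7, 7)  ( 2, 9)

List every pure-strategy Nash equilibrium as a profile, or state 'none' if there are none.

No pure NE.

(A,P): not NE [P1→C gives 4>2]
(A,Q): not NE [P2→P gives 8>5]
(A,R): not NE [P2→P gives 8>6]
(B,P): not NE [P2→Q gives 8>1]
(B,Q): not NE [P1→A gives 9>3]
(B,R): not NE [P1→A gives 9>3; P2→Q gives 8>6]
(C,P): not NE [P2→R gives 9>4]
(C,Q): not NE [P1→A gives 9>5; P2→R gives 9>3]
(C,R): not NE [P1→A gives 9>7]
(D,P): not NE [P1→C gives 4>2; P2→R gives 9>6]
(D,Q): not NE [P1→A gives 9>7; P2→R gives 9>7]
(D,R): not NE [P1→A gives 9>2]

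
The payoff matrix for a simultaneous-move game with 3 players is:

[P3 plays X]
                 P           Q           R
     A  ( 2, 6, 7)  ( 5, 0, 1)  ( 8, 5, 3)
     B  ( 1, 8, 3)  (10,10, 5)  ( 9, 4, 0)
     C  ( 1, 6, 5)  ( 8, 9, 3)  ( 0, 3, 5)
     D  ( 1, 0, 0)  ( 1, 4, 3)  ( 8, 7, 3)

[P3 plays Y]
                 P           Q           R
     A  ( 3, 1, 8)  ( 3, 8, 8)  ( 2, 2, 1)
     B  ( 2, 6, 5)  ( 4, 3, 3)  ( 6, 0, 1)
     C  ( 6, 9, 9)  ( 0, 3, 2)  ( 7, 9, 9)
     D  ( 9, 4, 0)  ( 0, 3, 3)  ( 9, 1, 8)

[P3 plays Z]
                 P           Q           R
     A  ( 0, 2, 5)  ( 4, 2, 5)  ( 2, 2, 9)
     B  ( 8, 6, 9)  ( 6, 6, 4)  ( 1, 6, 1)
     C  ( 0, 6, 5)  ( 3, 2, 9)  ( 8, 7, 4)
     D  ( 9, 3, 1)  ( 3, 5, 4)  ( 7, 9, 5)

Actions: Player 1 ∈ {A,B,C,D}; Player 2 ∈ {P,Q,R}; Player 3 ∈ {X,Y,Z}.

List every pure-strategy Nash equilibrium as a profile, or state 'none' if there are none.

NE set: (B,Q,X)

(A,P,X): not NE [P3→Y gives 8>7]
(A,P,Y): not NE [P1→D gives 9>3; P2→Q gives 8>1]
(A,P,Z): not NE [P1→D gives 9>0; P3→Y gives 8>5]
(A,Q,X): not NE [P1→B gives 10>5; P2→P gives 6>0; P3→Y gives 8>1]
(A,Q,Y): not NE [P1→B gives 4>3]
(A,Q,Z): not NE [P1→B gives 6>4; P3→Y gives 8>5]
(A,R,X): not NE [P1→B gives 9>8; P2→P gives 6>5; P3→Z gives 9>3]
(A,R,Y): not NE [P1→D gives 9>2; P2→Q gives 8>2; P3→Z gives 9>1]
(A,R,Z): not NE [P1→C gives 8>2]
(B,P,X): not NE [P1→A gives 2>1; P2→Q gives 10>8; P3→Z gives 9>3]
(B,P,Y): not NE [P1→D gives 9>2; P3→Z gives 9>5]
(B,P,Z): not NE [P1→D gives 9>8]
(B,Q,X): NE
(B,Q,Y): not NE [P2→P gives 6>3; P3→X gives 5>3]
(B,Q,Z): not NE [P3→X gives 5>4]
(B,R,X): not NE [P2→Q gives 10>4; P3→Z gives 1>0]
(B,R,Y): not NE [P1→D gives 9>6; P2→P gives 6>0]
(B,R,Z): not NE [P1→C gives 8>1]
(C,P,X): not NE [P1→A gives 2>1; P2→Q gives 9>6; P3→Y gives 9>5]
(C,P,Y): not NE [P1→D gives 9>6]
(C,P,Z): not NE [P1→D gives 9>0; P2→R gives 7>6; P3→Y gives 9>5]
(C,Q,X): not NE [P1→B gives 10>8; P3→Z gives 9>3]
(C,Q,Y): not NE [P1→B gives 4>0; P2→R gives 9>3; P3→Z gives 9>2]
(C,Q,Z): not NE [P1→B gives 6>3; P2→R gives 7>2]
(C,R,X): not NE [P1→B gives 9>0; P2→Q gives 9>3; P3→Y gives 9>5]
(C,R,Y): not NE [P1→D gives 9>7]
(C,R,Z): not NE [P3→Y gives 9>4]
(D,P,X): not NE [P1→A gives 2>1; P2→R gives 7>0; P3→Z gives 1>0]
(D,P,Y): not NE [P3→Z gives 1>0]
(D,P,Z): not NE [P2→R gives 9>3]
(D,Q,X): not NE [P1→B gives 10>1; P2→R gives 7>4; P3→Z gives 4>3]
(D,Q,Y): not NE [P1→B gives 4>0; P2→P gives 4>3; P3→Z gives 4>3]
(D,Q,Z): not NE [P1→B gives 6>3; P2→R gives 9>5]
(D,R,X): not NE [P1→B gives 9>8; P3→Y gives 8>3]
(D,R,Y): not NE [P2→P gives 4>1]
(D,R,Z): not NE [P1→C gives 8>7; P3→Y gives 8>5]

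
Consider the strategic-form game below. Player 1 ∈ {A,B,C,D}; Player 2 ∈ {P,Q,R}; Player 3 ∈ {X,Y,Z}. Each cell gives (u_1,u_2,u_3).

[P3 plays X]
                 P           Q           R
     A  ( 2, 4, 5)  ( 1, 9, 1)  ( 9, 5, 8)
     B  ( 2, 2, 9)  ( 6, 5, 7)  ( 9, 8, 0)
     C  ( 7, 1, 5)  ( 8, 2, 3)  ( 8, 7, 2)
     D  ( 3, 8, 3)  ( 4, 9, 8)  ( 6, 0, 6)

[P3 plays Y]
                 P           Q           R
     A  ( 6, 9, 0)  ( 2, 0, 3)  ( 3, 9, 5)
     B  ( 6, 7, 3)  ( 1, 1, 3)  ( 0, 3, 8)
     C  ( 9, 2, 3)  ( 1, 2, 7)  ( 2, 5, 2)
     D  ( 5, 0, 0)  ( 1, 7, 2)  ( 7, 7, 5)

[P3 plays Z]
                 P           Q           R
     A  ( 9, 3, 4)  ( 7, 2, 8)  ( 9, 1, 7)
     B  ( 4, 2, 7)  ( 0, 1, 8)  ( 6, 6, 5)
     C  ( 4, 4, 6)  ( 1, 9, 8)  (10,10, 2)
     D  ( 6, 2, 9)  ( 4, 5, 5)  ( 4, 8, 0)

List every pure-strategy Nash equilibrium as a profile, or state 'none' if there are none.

(A,P,X): not NE [P1→C gives 7>2; P2→Q gives 9>4]
(A,P,Y): not NE [P1→C gives 9>6; P3→X gives 5>0]
(A,P,Z): not NE [P3→X gives 5>4]
(A,Q,X): not NE [P1→C gives 8>1; P3→Z gives 8>1]
(A,Q,Y): not NE [P2→R gives 9>0; P3→Z gives 8>3]
(A,Q,Z): not NE [P2→P gives 3>2]
(A,R,X): not NE [P2→Q gives 9>5]
(A,R,Y): not NE [P1→D gives 7>3; P3→X gives 8>5]
(A,R,Z): not NE [P1→C gives 10>9; P2→P gives 3>1; P3→X gives 8>7]
(B,P,X): not NE [P1→C gives 7>2; P2→R gives 8>2]
(B,P,Y): not NE [P1→C gives 9>6; P3→X gives 9>3]
(B,P,Z): not NE [P1→A gives 9>4; P2→R gives 6>2; P3→X gives 9>7]
(B,Q,X): not NE [P1→C gives 8>6; P2→R gives 8>5; P3→Z gives 8>7]
(B,Q,Y): not NE [P1→A gives 2>1; P2→P gives 7>1; P3→Z gives 8>3]
(B,Q,Z): not NE [P1→A gives 7>0; P2→R gives 6>1]
(B,R,X): not NE [P3→Y gives 8>0]
(B,R,Y): not NE [P1→D gives 7>0; P2→P gives 7>3]
(B,R,Z): not NE [P1→C gives 10>6; P3→Y gives 8>5]
(C,P,X): not NE [P2→R gives 7>1; P3→Z gives 6>5]
(C,P,Y): not NE [P2→R gives 5>2; P3→Z gives 6>3]
(C,P,Z): not NE [P1→A gives 9>4; P2→R gives 10>4]
(C,Q,X): not NE [P2→R gives 7>2; P3→Z gives 8>3]
(C,Q,Y): not NE [P1→A gives 2>1; P2→R gives 5>2; P3→Z gives 8>7]
(C,Q,Z): not NE [P1→A gives 7>1; P2→R gives 10>9]
(C,R,X): not NE [P1→B gives 9>8]
(C,R,Y): not NE [P1→D gives 7>2]
(C,R,Z): NE
(D,P,X): not NE [P1→C gives 7>3; P2→Q gives 9>8; P3→Z gives 9>3]
(D,P,Y): not NE [P1→C gives 9>5; P2→R gives 7>0; P3→Z gives 9>0]
(D,P,Z): not NE [P1→A gives 9>6; P2→R gives 8>2]
(D,Q,X): not NE [P1→C gives 8>4]
(D,Q,Y): not NE [P1→A gives 2>1; P3→X gives 8>2]
(D,Q,Z): not NE [P1→A gives 7>4; P2→R gives 8>5; P3→X gives 8>5]
(D,R,X): not NE [P1→B gives 9>6; P2→Q gives 9>0]
(D,R,Y): not NE [P3→X gives 6>5]
(D,R,Z): not NE [P1→C gives 10>4; P3→X gives 6>0]

Nash profiles: (C,R,Z)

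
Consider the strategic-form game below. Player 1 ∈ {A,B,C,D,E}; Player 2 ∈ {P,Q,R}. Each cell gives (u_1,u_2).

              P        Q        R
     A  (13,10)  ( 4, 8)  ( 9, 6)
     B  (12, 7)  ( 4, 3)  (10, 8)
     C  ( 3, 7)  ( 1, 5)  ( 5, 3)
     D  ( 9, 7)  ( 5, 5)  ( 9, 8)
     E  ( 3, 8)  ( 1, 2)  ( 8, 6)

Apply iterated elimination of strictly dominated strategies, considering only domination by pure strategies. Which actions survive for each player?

P1 drop C (A beats it: P:13>3 Q:4>1 R:9>5)
P1 drop E (A beats it: P:13>3 Q:4>1 R:9>8)
P2 drop Q (P beats it: A:10>8 B:7>3 D:7>5)
P1 drop D (B beats it: P:12>9 R:10>9)
P1→{A,B} P2→{P,R}

Survivors P1:{A,B} P2:{P,R}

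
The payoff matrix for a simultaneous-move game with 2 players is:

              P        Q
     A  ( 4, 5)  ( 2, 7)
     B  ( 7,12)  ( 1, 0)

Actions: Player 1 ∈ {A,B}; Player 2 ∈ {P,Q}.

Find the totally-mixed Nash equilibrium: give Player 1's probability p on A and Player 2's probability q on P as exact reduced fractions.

p=6/7, q=1/4

P1 indiff ⇒ q·4+(1-q)·2 = q·7+(1-q)·1 ⇒ q(-3) = (1-q)(-1) ⇒ q = 1/4
P2 indiff ⇒ p·5+(1-p)·12 = p·7+(1-p)·0 ⇒ p(-2) = (1-p)(-12) ⇒ p = 6/7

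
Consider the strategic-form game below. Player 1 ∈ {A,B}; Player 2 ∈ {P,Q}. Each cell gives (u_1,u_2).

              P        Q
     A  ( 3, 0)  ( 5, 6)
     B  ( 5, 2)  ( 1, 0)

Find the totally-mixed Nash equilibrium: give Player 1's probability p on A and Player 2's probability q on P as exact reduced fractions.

P1 indiff ⇒ q·3+(1-q)·5 = q·5+(1-q)·1 ⇒ q(-2) = (1-q)(-4) ⇒ q = 2/3
P2 indiff ⇒ p·0+(1-p)·2 = p·6+(1-p)·0 ⇒ p(-6) = (1-p)(-2) ⇒ p = 1/4

(p,q) = (1/4, 2/3)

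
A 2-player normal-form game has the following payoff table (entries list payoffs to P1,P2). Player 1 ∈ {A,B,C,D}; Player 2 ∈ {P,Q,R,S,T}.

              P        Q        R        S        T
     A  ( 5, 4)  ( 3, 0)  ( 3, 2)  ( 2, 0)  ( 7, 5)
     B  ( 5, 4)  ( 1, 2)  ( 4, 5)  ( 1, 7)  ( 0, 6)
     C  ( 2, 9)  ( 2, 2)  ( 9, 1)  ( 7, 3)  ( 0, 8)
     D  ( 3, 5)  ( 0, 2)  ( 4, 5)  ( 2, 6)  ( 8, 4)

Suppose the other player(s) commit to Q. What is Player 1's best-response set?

u_1(A vs Q) = 3
u_1(B vs Q) = 1
u_1(C vs Q) = 2
u_1(D vs Q) = 0
max payoff 3 at {A}

argmax u_1 = {A}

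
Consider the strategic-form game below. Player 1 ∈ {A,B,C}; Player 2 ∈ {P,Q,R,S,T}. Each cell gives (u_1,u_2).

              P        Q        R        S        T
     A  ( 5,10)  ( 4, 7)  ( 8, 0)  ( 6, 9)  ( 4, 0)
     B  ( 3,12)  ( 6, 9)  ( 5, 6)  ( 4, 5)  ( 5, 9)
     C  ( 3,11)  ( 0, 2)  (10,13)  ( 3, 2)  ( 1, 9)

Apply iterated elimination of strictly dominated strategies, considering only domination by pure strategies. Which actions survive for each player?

P2 drop Q (P beats it: A:10>7 B:12>9 C:11>2)
P2 drop S (P beats it: A:10>9 B:12>5 C:11>2)
P2 drop T (P beats it: A:10>0 B:12>9 C:11>9)
P1 drop B (A beats it: P:5>3 R:8>5)
P1→{A,C} P2→{P,R}

IESDS → P1:{A,C} P2:{P,R}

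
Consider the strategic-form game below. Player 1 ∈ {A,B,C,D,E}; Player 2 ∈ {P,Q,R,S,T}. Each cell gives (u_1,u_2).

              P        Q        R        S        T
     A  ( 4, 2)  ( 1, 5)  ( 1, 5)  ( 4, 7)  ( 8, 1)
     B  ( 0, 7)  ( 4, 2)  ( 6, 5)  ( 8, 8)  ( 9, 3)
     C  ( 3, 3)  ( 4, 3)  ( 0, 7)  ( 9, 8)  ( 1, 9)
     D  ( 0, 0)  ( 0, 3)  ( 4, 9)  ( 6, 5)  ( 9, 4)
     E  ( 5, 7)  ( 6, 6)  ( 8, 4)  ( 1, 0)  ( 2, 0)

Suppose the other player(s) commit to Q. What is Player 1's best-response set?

P1 best: {E}

u_1(A vs Q) = 1
u_1(B vs Q) = 4
u_1(C vs Q) = 4
u_1(D vs Q) = 0
u_1(E vs Q) = 6
max payoff 6 at {E}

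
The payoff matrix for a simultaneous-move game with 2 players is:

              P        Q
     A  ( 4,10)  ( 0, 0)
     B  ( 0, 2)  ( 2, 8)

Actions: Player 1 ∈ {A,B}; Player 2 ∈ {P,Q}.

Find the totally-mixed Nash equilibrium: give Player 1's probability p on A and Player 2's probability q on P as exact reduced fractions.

P1 indiff ⇒ q·4+(1-q)·0 = q·0+(1-q)·2 ⇒ q(4) = (1-q)(2) ⇒ q = 1/3
P2 indiff ⇒ p·10+(1-p)·2 = p·0+(1-p)·8 ⇒ p(10) = (1-p)(6) ⇒ p = 3/8

p=3/8, q=1/3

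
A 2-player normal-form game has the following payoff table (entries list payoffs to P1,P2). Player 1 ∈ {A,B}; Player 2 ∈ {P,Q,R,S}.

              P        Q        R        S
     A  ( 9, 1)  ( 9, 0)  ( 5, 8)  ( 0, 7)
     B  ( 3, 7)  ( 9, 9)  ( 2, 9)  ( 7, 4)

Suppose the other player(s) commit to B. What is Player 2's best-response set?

u_2(P vs B) = 7
u_2(Q vs B) = 9
u_2(R vs B) = 9
u_2(S vs B) = 4
max payoff 9 at {Q,R}

argmax u_2 = {Q,R}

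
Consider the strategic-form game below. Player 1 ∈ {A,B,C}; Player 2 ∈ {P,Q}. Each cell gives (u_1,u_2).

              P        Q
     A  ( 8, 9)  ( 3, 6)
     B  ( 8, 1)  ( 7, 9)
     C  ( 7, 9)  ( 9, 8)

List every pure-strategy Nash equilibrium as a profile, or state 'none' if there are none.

(A,P): NE
(A,Q): not NE [P1→C gives 9>3; P2→P gives 9>6]
(B,P): not NE [P2→Q gives 9>1]
(B,Q): not NE [P1→C gives 9>7]
(C,P): not NE [P1→B gives 8>7]
(C,Q): not NE [P2→P gives 9>8]

PSNE = {(A,P)}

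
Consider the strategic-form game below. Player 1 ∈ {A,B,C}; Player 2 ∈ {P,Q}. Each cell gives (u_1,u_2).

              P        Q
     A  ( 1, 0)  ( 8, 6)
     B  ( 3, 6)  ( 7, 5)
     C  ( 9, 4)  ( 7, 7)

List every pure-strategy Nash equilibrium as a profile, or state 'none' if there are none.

(A,P): not NE [P1→C gives 9>1; P2→Q gives 6>0]
(A,Q): NE
(B,P): not NE [P1→C gives 9>3]
(B,Q): not NE [P1→A gives 8>7; P2→P gives 6>5]
(C,P): not NE [P2→Q gives 7>4]
(C,Q): not NE [P1→A gives 8>7]

Nash profiles: (A,Q)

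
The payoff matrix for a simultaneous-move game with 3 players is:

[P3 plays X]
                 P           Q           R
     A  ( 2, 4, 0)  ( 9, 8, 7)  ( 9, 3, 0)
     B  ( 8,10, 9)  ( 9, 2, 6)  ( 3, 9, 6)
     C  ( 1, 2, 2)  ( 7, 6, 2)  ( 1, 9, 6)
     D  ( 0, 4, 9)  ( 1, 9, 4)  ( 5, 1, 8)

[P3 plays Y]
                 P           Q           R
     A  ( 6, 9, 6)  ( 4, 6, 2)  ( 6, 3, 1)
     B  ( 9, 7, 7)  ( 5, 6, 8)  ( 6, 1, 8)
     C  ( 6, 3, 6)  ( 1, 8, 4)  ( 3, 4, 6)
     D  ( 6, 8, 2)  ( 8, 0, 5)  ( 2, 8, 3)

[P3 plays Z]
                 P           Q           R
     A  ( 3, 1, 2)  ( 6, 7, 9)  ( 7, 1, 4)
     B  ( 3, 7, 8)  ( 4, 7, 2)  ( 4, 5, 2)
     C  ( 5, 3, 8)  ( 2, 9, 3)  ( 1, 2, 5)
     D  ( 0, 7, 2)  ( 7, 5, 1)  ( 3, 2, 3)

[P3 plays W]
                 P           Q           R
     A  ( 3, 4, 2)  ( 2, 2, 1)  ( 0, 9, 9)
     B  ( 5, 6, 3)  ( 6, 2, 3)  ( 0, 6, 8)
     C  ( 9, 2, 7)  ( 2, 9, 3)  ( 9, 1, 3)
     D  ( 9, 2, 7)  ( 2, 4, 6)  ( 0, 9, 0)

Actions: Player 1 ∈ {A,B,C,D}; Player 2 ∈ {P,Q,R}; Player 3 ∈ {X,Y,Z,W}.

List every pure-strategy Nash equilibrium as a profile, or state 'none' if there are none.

(A,P,X): not NE [P1→B gives 8>2; P2→Q gives 8>4; P3→Y gives 6>0]
(A,P,Y): not NE [P1→B gives 9>6]
(A,P,Z): not NE [P1→C gives 5>3; P2→Q gives 7>1; P3→Y gives 6>2]
(A,P,W): not NE [P1→D gives 9>3; P2→R gives 9>4; P3→Y gives 6>2]
(A,Q,X): not NE [P3→Z gives 9>7]
(A,Q,Y): not NE [P1→D gives 8>4; P2→P gives 9>6; P3→Z gives 9>2]
(A,Q,Z): not NE [P1→D gives 7>6]
(A,Q,W): not NE [P1→B gives 6>2; P2→R gives 9>2; P3→Z gives 9>1]
(A,R,X): not NE [P2→Q gives 8>3; P3→W gives 9>0]
(A,R,Y): not NE [P2→P gives 9>3; P3→W gives 9>1]
(A,R,Z): not NE [P2→Q gives 7>1; P3→W gives 9>4]
(A,R,W): not NE [P1→C gives 9>0]
(B,P,X): NE
(B,P,Y): not NE [P3→X gives 9>7]
(B,P,Z): not NE [P1→C gives 5>3; P3→X gives 9>8]
(B,P,W): not NE [P1→D gives 9>5; P3→X gives 9>3]
(B,Q,X): not NE [P2→P gives 10>2; P3→Y gives 8>6]
(B,Q,Y): not NE [P1→D gives 8>5; P2→P gives 7>6]
(B,Q,Z): not NE [P1→D gives 7>4; P3→Y gives 8>2]
(B,Q,W): not NE [P2→R gives 6>2; P3→Y gives 8>3]
(B,R,X): not NE [P1→A gives 9>3; P2→P gives 10>9; P3→W gives 8>6]
(B,R,Y): not NE [P2→P gives 7>1]
(B,R,Z): not NE [P1→A gives 7>4; P2→Q gives 7>5; P3→W gives 8>2]
(B,R,W): not NE [P1→C gives 9>0]
(C,P,X): not NE [P1→B gives 8>1; P2→R gives 9>2; P3→Z gives 8>2]
(C,P,Y): not NE [P1→B gives 9>6; P2→Q gives 8>3; P3→Z gives 8>6]
(C,P,Z): not NE [P2→Q gives 9>3]
(C,P,W): not NE [P2→Q gives 9>2; P3→Z gives 8>7]
(C,Q,X): not NE [P1→B gives 9>7; P2→R gives 9>6; P3→Y gives 4>2]
(C,Q,Y): not NE [P1→D gives 8>1]
(C,Q,Z): not NE [P1→D gives 7>2; P3→Y gives 4>3]
(C,Q,W): not NE [P1→B gives 6>2; P3→Y gives 4>3]
(C,R,X): not NE [P1→A gives 9>1]
(C,R,Y): not NE [P1→B gives 6>3; P2→Q gives 8>4]
(C,R,Z): not NE [P1→A gives 7>1; P2→Q gives 9>2; P3→Y gives 6>5]
(C,R,W): not NE [P2→Q gives 9>1; P3→Y gives 6>3]
(D,P,X): not NE [P1→B gives 8>0; P2→Q gives 9>4]
(D,P,Y): not NE [P1→B gives 9>6; P3→X gives 9>2]
(D,P,Z): not NE [P1→C gives 5>0; P3→X gives 9>2]
(D,P,W): not NE [P2→R gives 9>2; P3→X gives 9>7]
(D,Q,X): not NE [P1→B gives 9>1; P3→W gives 6>4]
(D,Q,Y): not NE [P2→R gives 8>0; P3→W gives 6>5]
(D,Q,Z): not NE [P2→P gives 7>5; P3→W gives 6>1]
(D,Q,W): not NE [P1→B gives 6>2; P2→R gives 9>4]
(D,R,X): not NE [P1→A gives 9>5; P2→Q gives 9>1]
(D,R,Y): not NE [P1→B gives 6>2; P3→X gives 8>3]
(D,R,Z): not NE [P1→A gives 7>3; P2→P gives 7>2; P3→X gives 8>3]
(D,R,W): not NE [P1→C gives 9>0; P3→X gives 8>0]

PSNE = {(B,P,X)}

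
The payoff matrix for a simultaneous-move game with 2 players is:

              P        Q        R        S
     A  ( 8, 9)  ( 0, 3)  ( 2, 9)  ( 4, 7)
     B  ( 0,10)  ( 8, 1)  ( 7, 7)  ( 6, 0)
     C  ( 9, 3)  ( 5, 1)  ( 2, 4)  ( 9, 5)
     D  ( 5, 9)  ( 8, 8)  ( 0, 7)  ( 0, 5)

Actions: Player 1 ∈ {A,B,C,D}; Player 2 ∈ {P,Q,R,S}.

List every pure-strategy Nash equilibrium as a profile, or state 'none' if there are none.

(A,P): not NE [P1→C gives 9>8]
(A,Q): not NE [P1→D gives 8>0; P2→R gives 9>3]
(A,R): not NE [P1→B gives 7>2]
(A,S): not NE [P1→C gives 9>4; P2→R gives 9>7]
(B,P): not NE [P1→C gives 9>0]
(B,Q): not NE [P2→P gives 10>1]
(B,R): not NE [P2→P gives 10>7]
(B,S): not NE [P1→C gives 9>6; P2→P gives 10>0]
(C,P): not NE [P2→S gives 5>3]
(C,Q): not NE [P1→D gives 8>5; P2→S gives 5>1]
(C,R): not NE [P1→B gives 7>2; P2→S gives 5>4]
(C,S): NE
(D,P): not NE [P1→C gives 9>5]
(D,Q): not NE [P2→P gives 9>8]
(D,R): not NE [P1→B gives 7>0; P2→P gives 9>7]
(D,S): not NE [P1→C gives 9>0; P2→P gives 9>5]

Nash profiles: (C,S)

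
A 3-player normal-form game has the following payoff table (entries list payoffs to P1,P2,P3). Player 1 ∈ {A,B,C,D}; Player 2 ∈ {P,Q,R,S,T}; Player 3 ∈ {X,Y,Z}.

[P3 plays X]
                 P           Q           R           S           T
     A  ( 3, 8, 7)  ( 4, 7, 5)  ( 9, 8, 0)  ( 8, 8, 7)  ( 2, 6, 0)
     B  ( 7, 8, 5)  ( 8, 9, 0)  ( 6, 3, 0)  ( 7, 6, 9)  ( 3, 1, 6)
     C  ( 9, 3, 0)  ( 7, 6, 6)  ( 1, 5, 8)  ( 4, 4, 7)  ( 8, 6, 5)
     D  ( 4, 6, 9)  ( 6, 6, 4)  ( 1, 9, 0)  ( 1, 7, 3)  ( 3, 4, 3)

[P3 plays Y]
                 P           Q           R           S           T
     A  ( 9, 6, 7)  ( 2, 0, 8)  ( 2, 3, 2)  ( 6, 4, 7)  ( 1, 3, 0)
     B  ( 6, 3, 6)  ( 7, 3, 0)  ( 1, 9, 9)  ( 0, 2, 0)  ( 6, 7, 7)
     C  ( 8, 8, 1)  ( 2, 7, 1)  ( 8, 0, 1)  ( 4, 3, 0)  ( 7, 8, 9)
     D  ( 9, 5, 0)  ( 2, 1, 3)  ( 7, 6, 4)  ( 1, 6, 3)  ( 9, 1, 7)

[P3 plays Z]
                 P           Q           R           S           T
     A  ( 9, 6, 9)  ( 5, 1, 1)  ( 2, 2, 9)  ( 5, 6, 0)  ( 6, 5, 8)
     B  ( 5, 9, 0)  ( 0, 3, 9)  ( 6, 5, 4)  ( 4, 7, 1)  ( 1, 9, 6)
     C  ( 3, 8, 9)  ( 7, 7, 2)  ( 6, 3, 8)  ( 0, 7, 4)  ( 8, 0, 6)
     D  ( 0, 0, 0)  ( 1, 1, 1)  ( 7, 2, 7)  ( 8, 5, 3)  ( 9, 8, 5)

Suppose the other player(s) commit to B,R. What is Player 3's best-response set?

u_3(X vs B,R) = 0
u_3(Y vs B,R) = 9
u_3(Z vs B,R) = 4
max payoff 9 at {Y}

BR_3 = {Y}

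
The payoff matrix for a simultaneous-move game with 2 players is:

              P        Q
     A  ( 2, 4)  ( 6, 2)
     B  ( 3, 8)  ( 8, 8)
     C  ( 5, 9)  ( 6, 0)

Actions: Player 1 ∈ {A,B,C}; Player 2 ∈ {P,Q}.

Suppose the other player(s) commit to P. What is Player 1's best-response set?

u_1(A vs P) = 2
u_1(B vs P) = 3
u_1(C vs P) = 5
max payoff 5 at {C}

argmax u_1 = {C}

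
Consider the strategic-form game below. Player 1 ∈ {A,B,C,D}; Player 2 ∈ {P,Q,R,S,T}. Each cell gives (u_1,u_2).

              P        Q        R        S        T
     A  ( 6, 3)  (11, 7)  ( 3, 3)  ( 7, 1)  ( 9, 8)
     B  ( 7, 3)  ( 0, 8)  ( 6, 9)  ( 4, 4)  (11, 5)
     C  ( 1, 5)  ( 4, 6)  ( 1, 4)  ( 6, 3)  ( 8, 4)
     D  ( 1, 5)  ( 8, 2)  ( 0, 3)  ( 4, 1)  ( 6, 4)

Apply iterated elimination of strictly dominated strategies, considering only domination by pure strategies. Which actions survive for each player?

P1 drop C (A beats it: P:6>1 Q:11>4 R:3>1 S:7>6 T:9>8)
P1 drop D (A beats it: P:6>1 Q:11>8 R:3>0 S:7>4 T:9>6)
P2 drop P (Q beats it: A:7>3 B:8>3)
P2 drop S (Q beats it: A:7>1 B:8>4)
P1→{A,B} P2→{Q,R,T}

Survivors P1:{A,B} P2:{Q,R,T}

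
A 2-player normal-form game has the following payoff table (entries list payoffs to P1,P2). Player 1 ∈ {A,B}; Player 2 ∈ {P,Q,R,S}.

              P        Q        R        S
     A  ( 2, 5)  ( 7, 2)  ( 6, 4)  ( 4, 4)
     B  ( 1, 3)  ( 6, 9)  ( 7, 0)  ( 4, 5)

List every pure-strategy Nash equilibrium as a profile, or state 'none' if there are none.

Nash profiles: (A,P)

(A,P): NE
(A,Q): not NE [P2→P gives 5>2]
(A,R): not NE [P1→B gives 7>6; P2→P gives 5>4]
(A,S): not NE [P2→P gives 5>4]
(B,P): not NE [P1→A gives 2>1; P2→Q gives 9>3]
(B,Q): not NE [P1→A gives 7>6]
(B,R): not NE [P2→Q gives 9>0]
(B,S): not NE [P2→Q gives 9>5]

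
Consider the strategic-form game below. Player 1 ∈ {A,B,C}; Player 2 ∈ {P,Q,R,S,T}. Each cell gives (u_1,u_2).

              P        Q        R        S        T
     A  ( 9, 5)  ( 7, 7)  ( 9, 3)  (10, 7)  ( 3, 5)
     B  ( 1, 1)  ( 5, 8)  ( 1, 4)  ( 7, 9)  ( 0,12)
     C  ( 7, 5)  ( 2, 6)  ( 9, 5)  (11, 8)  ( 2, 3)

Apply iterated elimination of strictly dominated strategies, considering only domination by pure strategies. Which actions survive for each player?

P1 drop B (A beats it: P:9>1 Q:7>5 R:9>1 S:10>7 T:3>0)
P2 drop P (Q beats it: A:7>5 C:6>5)
P2 drop R (Q beats it: A:7>3 C:6>5)
P2 drop T (Q beats it: A:7>5 C:6>3)
P1→{A,C} P2→{Q,S}

IESDS → P1:{A,C} P2:{Q,S}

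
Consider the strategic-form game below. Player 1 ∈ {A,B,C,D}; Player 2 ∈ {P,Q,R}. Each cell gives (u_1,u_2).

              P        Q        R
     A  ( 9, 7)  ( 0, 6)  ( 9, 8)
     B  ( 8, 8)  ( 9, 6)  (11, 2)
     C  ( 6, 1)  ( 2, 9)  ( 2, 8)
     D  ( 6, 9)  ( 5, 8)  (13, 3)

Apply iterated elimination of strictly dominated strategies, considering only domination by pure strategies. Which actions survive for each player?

IESDS → P1:{A,B,D} P2:{P,R}

P1 drop C (B beats it: P:8>6 Q:9>2 R:11>2)
P2 drop Q (P beats it: A:7>6 B:8>6 D:9>8)
P1→{A,B,D} P2→{P,R}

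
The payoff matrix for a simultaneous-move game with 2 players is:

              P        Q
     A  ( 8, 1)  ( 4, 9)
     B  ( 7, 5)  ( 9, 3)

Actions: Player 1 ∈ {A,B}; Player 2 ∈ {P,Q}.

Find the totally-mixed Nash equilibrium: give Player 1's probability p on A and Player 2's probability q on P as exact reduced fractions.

p=1/5, q=5/6

P1 indiff ⇒ q·8+(1-q)·4 = q·7+(1-q)·9 ⇒ q(1) = (1-q)(5) ⇒ q = 5/6
P2 indiff ⇒ p·1+(1-p)·5 = p·9+(1-p)·3 ⇒ p(-8) = (1-p)(-2) ⇒ p = 1/5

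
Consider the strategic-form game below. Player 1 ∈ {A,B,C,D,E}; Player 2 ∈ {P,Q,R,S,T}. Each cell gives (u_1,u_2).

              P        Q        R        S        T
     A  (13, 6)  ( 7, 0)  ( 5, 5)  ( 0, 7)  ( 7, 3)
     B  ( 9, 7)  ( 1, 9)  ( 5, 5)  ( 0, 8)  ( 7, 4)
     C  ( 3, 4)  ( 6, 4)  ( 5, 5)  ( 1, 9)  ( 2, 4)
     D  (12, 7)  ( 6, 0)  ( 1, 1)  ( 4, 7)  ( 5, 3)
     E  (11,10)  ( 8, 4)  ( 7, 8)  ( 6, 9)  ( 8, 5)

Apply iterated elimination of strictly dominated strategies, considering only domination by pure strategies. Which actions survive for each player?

P1 drop B (E beats it: P:11>9 Q:8>1 R:7>5 S:6>0 T:8>7)
P1 drop C (E beats it: P:11>3 Q:8>6 R:7>5 S:6>1 T:8>2)
P2 drop Q (P beats it: A:6>0 D:7>0 E:10>4)
P2 drop R (P beats it: A:6>5 D:7>1 E:10>8)
P2 drop T (P beats it: A:6>3 D:7>3 E:10>5)
P1→{A,D,E} P2→{P,S}

Survivors P1:{A,D,E} P2:{P,S}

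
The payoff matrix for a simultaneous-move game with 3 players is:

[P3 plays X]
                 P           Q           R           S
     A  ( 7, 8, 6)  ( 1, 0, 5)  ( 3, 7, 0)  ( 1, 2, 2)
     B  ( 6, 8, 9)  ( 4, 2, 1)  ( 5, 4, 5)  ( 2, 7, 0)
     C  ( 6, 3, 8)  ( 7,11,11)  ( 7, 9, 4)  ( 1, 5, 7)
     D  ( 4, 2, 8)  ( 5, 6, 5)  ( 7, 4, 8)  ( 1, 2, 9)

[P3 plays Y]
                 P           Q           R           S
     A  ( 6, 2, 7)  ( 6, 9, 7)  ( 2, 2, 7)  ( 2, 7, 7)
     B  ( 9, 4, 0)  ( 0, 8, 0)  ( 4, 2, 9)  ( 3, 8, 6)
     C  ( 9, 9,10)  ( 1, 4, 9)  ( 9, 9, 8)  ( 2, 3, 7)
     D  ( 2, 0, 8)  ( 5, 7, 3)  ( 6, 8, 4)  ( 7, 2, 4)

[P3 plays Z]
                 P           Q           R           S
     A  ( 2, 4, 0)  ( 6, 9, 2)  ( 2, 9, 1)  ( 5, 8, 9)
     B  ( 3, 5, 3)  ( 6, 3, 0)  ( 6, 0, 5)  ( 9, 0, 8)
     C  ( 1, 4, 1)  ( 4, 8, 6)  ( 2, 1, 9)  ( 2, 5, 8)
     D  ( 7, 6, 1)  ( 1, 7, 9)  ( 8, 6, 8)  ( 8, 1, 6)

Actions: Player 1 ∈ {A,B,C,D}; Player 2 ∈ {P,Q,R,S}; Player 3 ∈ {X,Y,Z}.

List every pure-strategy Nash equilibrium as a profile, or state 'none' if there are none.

(A,P,X): not NE [P3→Y gives 7>6]
(A,P,Y): not NE [P1→C gives 9>6; P2→Q gives 9>2]
(A,P,Z): not NE [P1→D gives 7>2; P2→R gives 9>4; P3→Y gives 7>0]
(A,Q,X): not NE [P1→C gives 7>1; P2→P gives 8>0; P3→Y gives 7>5]
(A,Q,Y): NE
(A,Q,Z): not NE [P3→Y gives 7>2]
(A,R,X): not NE [P1→D gives 7>3; P2→P gives 8>7; P3→Y gives 7>0]
(A,R,Y): not NE [P1→C gives 9>2; P2→Q gives 9>2]
(A,R,Z): not NE [P1→D gives 8>2; P3→Y gives 7>1]
(A,S,X): not NE [P1→B gives 2>1; P2→P gives 8>2; P3→Z gives 9>2]
(A,S,Y): not NE [P1→D gives 7>2; P2→Q gives 9>7; P3→Z gives 9>7]
(A,S,Z): not NE [P1→B gives 9>5; P2→R gives 9>8]
(B,P,X): not NE [P1→A gives 7>6]
(B,P,Y): not NE [P2→S gives 8>4; P3→X gives 9>0]
(B,P,Z): not NE [P1→D gives 7>3; P3→X gives 9>3]
(B,Q,X): not NE [P1→C gives 7>4; P2→P gives 8>2]
(B,Q,Y): not NE [P1→A gives 6>0; P3→X gives 1>0]
(B,Q,Z): not NE [P2→P gives 5>3; P3→X gives 1>0]
(B,R,X): not NE [P1→D gives 7>5; P2→P gives 8>4; P3→Y gives 9>5]
(B,R,Y): not NE [P1→C gives 9>4; P2→S gives 8>2]
(B,R,Z): not NE [P1→D gives 8>6; P2→P gives 5>0; P3→Y gives 9>5]
(B,S,X): not NE [P2→P gives 8>7; P3→Z gives 8>0]
(B,S,Y): not NE [P1→D gives 7>3; P3→Z gives 8>6]
(B,S,Z): not NE [P2→P gives 5>0]
(C,P,X): not NE [P1→A gives 7>6; P2→Q gives 11>3; P3→Y gives 10>8]
(C,P,Y): NE
(C,P,Z): not NE [P1→D gives 7>1; P2→Q gives 8>4; P3→Y gives 10>1]
(C,Q,X): NE
(C,Q,Y): not NE [P1→A gives 6>1; P2→R gives 9>4; P3→X gives 11>9]
(C,Q,Z): not NE [P1→B gives 6>4; P3→X gives 11>6]
(C,R,X): not NE [P2→Q gives 11>9; P3→Z gives 9>4]
(C,R,Y): not NE [P3→Z gives 9>8]
(C,R,Z): not NE [P1→D gives 8>2; P2→Q gives 8>1]
(C,S,X): not NE [P1→B gives 2>1; P2→Q gives 11>5; P3→Z gives 8>7]
(C,S,Y): not NE [P1→D gives 7>2; P2→R gives 9>3; P3→Z gives 8>7]
(C,S,Z): not NE [P1→B gives 9>2; P2→Q gives 8>5]
(D,P,X): not NE [P1→A gives 7>4; P2→Q gives 6>2]
(D,P,Y): not NE [P1→C gives 9>2; P2→R gives 8>0]
(D,P,Z): not NE [P2→Q gives 7>6; P3→Y gives 8>1]
(D,Q,X): not NE [P1→C gives 7>5; P3→Z gives 9>5]
(D,Q,Y): not NE [P1→A gives 6>5; P2→R gives 8>7; P3→Z gives 9>3]
(D,Q,Z): not NE [P1→B gives 6>1]
(D,R,X): not NE [P2→Q gives 6>4]
(D,R,Y): not NE [P1→C gives 9>6; P3→Z gives 8>4]
(D,R,Z): not NE [P2→Q gives 7>6]
(D,S,X): not NE [P1→B gives 2>1; P2→Q gives 6>2]
(D,S,Y): not NE [P2→R gives 8>2; P3→X gives 9>4]
(D,S,Z): not NE [P1→B gives 9>8; P2→Q gives 7>1; P3→X gives 9>6]

PSNE = {(A,Q,Y), (C,P,Y), (C,Q,X)}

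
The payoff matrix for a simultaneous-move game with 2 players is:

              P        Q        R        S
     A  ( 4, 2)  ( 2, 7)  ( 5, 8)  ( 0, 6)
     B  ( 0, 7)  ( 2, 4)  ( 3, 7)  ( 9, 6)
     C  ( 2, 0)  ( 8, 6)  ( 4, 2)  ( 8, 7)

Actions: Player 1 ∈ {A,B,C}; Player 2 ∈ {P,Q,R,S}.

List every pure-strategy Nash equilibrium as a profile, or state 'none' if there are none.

Nash profiles: (A,R)

(A,P): not NE [P2→R gives 8>2]
(A,Q): not NE [P1→C gives 8>2; P2→R gives 8>7]
(A,R): NE
(A,S): not NE [P1→B gives 9>0; P2→R gives 8>6]
(B,P): not NE [P1→A gives 4>0]
(B,Q): not NE [P1→C gives 8>2; P2→R gives 7>4]
(B,R): not NE [P1→A gives 5>3]
(B,S): not NE [P2→R gives 7>6]
(C,P): not NE [P1→A gives 4>2; P2→S gives 7>0]
(C,Q): not NE [P2→S gives 7>6]
(C,R): not NE [P1→A gives 5>4; P2→S gives 7>2]
(C,S): not NE [P1→B gives 9>8]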